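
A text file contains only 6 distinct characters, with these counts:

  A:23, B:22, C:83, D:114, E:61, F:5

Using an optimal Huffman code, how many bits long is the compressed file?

690

Merge the two smallest weights repeatedly:
merge F(5) and B(22): 27
merge A(23) and 27: 50
merge 50 and E(61): 111
merge C(83) and 111: 194
merge D(114) and 194: 308
The encoded length is the sum of every internal node's weight: 27 + 50 + 111 + 194 + 308 = 690 bits.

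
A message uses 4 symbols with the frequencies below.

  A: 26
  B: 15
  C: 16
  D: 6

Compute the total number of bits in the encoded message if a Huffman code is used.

121

Greedily combine the two least-frequent nodes:
combine D(6), B(15) → 21
combine C(16), 21 → 37
combine A(26), 37 → 63
Total encoded bits = sum of merged weights = 21 + 37 + 63 = 121.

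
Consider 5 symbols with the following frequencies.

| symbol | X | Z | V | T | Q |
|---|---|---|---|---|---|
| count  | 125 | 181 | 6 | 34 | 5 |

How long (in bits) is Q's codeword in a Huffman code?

Repeatedly merge the two smallest:
combine Q(5), V(6) → 11
combine 11, T(34) → 45
combine 45, X(125) → 170
combine 170, Z(181) → 351
The subtree containing Q is merged 4 times, so code length = 4.

4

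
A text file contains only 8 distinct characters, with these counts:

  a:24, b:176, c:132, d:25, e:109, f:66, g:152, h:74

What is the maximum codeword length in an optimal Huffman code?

5

Merge the two lowest-weight nodes at each step:
a(24) + d(25) → 49
49 + f(66) → 115
h(74) + e(109) → 183
115 + c(132) → 247
g(152) + b(176) → 328
183 + 247 → 430
328 + 430 → 758
The first pair merged (a, d) ends up deepest, at depth 5.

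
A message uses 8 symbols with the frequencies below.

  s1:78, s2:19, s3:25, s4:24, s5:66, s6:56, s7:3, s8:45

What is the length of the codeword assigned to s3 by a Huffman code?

Huffman merges, smallest pair first:
combine s7(3), s2(19) → 22
combine 22, s4(24) → 46
combine s3(25), s8(45) → 70
combine 46, s6(56) → 102
combine s5(66), 70 → 136
combine s1(78), 102 → 180
combine 136, 180 → 316
s3 sits 3 levels below the root, so its codeword is 3 bits.

3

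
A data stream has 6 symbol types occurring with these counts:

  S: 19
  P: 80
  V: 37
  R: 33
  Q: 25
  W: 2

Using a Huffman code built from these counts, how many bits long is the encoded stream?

Build the Huffman tree bottom-up:
W(2) + S(19) → 21
21 + Q(25) → 46
R(33) + V(37) → 70
46 + 70 → 116
P(80) + 116 → 196
Total encoded bits = sum of merged weights = 21 + 46 + 70 + 116 + 196 = 449.

449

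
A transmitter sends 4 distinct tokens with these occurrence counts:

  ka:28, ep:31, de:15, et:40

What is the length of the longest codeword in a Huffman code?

2

Merge the two lowest-weight nodes at each step:
merge de(15) and ka(28): 43
merge ep(31) and et(40): 71
merge 43 and 71: 114
Maximum depth reached is 2.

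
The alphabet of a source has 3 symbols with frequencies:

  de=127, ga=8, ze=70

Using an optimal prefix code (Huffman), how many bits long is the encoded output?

Merge the two smallest weights repeatedly:
merge ga(8) and ze(70): 78
merge 78 and de(127): 205
Total encoded bits = sum of merged weights = 78 + 205 = 283.

283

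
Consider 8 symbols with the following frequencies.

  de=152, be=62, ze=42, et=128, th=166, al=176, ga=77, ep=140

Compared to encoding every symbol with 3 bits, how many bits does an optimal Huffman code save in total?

Fixed-length: 3 bits × 943 symbols = 2829 bits.
Huffman merges:
merge ze(42) and be(62): 104
merge ga(77) and 104: 181
merge et(128) and ep(140): 268
merge de(152) and th(166): 318
merge al(176) and 181: 357
merge 268 and 318: 586
merge 357 and 586: 943
Huffman total = 104 + 181 + 268 + 318 + 357 + 586 + 943 = 2757 bits.
Saving = 2829 − 2757 = 72 bits.

72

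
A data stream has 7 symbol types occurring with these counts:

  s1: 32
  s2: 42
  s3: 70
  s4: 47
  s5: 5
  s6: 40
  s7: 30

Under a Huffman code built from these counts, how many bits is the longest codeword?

Merge the two lowest-weight nodes at each step:
merge s5(5) and s7(30): 35
merge s1(32) and 35: 67
merge s6(40) and s2(42): 82
merge s4(47) and 67: 114
merge s3(70) and 82: 152
merge 114 and 152: 266
Maximum depth reached is 4.

4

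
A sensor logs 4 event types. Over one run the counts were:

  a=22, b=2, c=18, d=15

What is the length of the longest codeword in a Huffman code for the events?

3

Merge the two lowest-weight nodes at each step:
combine b(2), d(15) → 17
combine 17, c(18) → 35
combine a(22), 35 → 57
The rarest symbols sit at the bottom; the longest codeword is 3 bits.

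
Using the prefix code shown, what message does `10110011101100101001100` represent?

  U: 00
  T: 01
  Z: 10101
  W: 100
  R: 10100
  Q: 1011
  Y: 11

Read left to right; each codeword is recognised as soon as it completes (prefix code):
  1011→Q | 00→U | 11→Y | 1011→Q | 00→U | 10100→R | 11→Y | 00→U
Decoded message: QUYQURYU

QUYQURYU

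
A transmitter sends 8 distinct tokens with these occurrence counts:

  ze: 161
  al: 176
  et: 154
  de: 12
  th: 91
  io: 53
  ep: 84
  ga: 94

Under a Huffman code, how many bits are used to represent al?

Repeatedly merge the two smallest:
de(12) + io(53) → 65
65 + ep(84) → 149
th(91) + ga(94) → 185
149 + et(154) → 303
ze(161) + al(176) → 337
185 + 303 → 488
337 + 488 → 825
The subtree containing al is merged 2 times, so code length = 2.

2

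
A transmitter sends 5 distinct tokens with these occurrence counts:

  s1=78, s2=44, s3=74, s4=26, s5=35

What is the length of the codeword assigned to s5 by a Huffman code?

Huffman merges, smallest pair first:
combine s4(26), s5(35) → 61
combine s2(44), 61 → 105
combine s3(74), s1(78) → 152
combine 105, 152 → 257
The subtree containing s5 is merged 3 times, so code length = 3.

3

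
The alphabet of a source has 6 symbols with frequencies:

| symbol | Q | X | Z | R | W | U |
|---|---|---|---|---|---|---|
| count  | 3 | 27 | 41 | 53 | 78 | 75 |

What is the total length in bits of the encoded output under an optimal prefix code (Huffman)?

655

Build the Huffman tree bottom-up:
Q(3) + X(27) → 30
30 + Z(41) → 71
R(53) + 71 → 124
U(75) + W(78) → 153
124 + 153 → 277
The encoded length is the sum of every internal node's weight: 30 + 71 + 124 + 153 + 277 = 655 bits.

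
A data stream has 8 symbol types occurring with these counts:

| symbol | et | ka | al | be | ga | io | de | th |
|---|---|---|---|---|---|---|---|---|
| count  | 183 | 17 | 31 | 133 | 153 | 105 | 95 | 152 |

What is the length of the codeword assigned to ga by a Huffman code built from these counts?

Build the tree from the bottom:
ka(17) + al(31) → 48
48 + de(95) → 143
io(105) + be(133) → 238
143 + th(152) → 295
ga(153) + et(183) → 336
238 + 295 → 533
336 + 533 → 869
The subtree containing ga is merged 2 times, so code length = 2.

2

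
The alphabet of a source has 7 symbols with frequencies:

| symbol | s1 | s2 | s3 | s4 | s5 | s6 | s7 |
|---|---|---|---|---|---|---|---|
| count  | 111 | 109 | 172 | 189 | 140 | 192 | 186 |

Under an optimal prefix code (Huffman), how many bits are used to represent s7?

3

Huffman merges, smallest pair first:
s2(109) + s1(111) → 220
s5(140) + s3(172) → 312
s7(186) + s4(189) → 375
s6(192) + 220 → 412
312 + 375 → 687
412 + 687 → 1099
The subtree containing s7 is merged 3 times, so code length = 3.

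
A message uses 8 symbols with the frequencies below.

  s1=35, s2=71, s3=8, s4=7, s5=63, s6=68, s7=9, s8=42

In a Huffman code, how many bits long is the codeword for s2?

Build the tree from the bottom:
merge s4(7) and s3(8): 15
merge s7(9) and 15: 24
merge 24 and s1(35): 59
merge s8(42) and 59: 101
merge s5(63) and s6(68): 131
merge s2(71) and 101: 172
merge 131 and 172: 303
The subtree containing s2 is merged 2 times, so code length = 2.

2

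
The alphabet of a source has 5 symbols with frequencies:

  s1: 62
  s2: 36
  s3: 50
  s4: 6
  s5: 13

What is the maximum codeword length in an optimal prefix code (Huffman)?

4

Merge the two lowest-weight nodes at each step:
s4(6) + s5(13) → 19
19 + s2(36) → 55
s3(50) + 55 → 105
s1(62) + 105 → 167
Maximum depth reached is 4.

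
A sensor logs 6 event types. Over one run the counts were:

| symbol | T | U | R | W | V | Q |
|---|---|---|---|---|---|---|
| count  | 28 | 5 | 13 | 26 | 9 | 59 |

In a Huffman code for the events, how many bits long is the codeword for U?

Huffman merges, smallest pair first:
merge U(5) and V(9): 14
merge R(13) and 14: 27
merge W(26) and 27: 53
merge T(28) and 53: 81
merge Q(59) and 81: 140
U sits 5 levels below the root, so its codeword is 5 bits.

5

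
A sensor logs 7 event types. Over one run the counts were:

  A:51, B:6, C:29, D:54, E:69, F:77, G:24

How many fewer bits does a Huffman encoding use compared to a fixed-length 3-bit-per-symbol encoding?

Fixed-length: 3 bits × 310 symbols = 930 bits.
Huffman merges:
merge B(6) and G(24): 30
merge C(29) and 30: 59
merge A(51) and D(54): 105
merge 59 and E(69): 128
merge F(77) and 105: 182
merge 128 and 182: 310
Huffman total = 30 + 59 + 105 + 128 + 182 + 310 = 814 bits.
Saving = 930 − 814 = 116 bits.

116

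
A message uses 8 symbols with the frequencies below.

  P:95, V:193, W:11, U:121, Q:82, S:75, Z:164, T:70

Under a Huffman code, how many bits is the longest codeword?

5

Merge the two lowest-weight nodes at each step:
combine W(11), T(70) → 81
combine S(75), 81 → 156
combine Q(82), P(95) → 177
combine U(121), 156 → 277
combine Z(164), 177 → 341
combine V(193), 277 → 470
combine 341, 470 → 811
The rarest symbols sit at the bottom; the longest codeword is 5 bits.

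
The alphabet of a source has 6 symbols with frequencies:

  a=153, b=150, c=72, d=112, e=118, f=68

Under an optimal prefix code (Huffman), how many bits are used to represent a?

2

Huffman merges, smallest pair first:
merge f(68) and c(72): 140
merge d(112) and e(118): 230
merge 140 and b(150): 290
merge a(153) and 230: 383
merge 290 and 383: 673
a sits 2 levels below the root, so its codeword is 2 bits.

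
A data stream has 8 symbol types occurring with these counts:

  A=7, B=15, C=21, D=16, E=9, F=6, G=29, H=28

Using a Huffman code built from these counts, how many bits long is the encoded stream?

Greedily combine the two least-frequent nodes:
F(6) + A(7) → 13
E(9) + 13 → 22
B(15) + D(16) → 31
C(21) + 22 → 43
H(28) + G(29) → 57
31 + 43 → 74
57 + 74 → 131
The encoded length is the sum of every internal node's weight: 13 + 22 + 31 + 43 + 57 + 74 + 131 = 371 bits.

371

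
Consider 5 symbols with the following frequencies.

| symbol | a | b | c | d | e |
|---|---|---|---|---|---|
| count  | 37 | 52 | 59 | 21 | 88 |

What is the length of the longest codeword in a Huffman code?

3

Merge the two lowest-weight nodes at each step:
combine d(21), a(37) → 58
combine b(52), 58 → 110
combine c(59), e(88) → 147
combine 110, 147 → 257
The first pair merged (d, a) ends up deepest, at depth 3.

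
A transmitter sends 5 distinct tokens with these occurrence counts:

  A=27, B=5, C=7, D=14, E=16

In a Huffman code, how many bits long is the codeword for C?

Huffman merges, smallest pair first:
merge B(5) and C(7): 12
merge 12 and D(14): 26
merge E(16) and 26: 42
merge A(27) and 42: 69
The subtree containing C is merged 4 times, so code length = 4.

4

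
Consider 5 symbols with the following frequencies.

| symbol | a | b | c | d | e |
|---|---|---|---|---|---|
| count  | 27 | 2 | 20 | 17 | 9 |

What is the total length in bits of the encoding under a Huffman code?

161

Build the Huffman tree bottom-up:
combine b(2), e(9) → 11
combine 11, d(17) → 28
combine c(20), a(27) → 47
combine 28, 47 → 75
The encoded length is the sum of every internal node's weight: 11 + 28 + 47 + 75 = 161 bits.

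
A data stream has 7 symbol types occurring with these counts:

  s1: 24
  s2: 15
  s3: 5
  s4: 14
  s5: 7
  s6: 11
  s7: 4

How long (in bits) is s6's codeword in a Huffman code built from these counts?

Build the tree from the bottom:
merge s7(4) and s3(5): 9
merge s5(7) and 9: 16
merge s6(11) and s4(14): 25
merge s2(15) and 16: 31
merge s1(24) and 25: 49
merge 31 and 49: 80
The subtree containing s6 is merged 3 times, so code length = 3.

3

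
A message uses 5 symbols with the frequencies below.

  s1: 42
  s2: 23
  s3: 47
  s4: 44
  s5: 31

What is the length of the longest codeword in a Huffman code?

Merge the two lowest-weight nodes at each step:
combine s2(23), s5(31) → 54
combine s1(42), s4(44) → 86
combine s3(47), 54 → 101
combine 86, 101 → 187
The rarest symbols sit at the bottom; the longest codeword is 3 bits.

3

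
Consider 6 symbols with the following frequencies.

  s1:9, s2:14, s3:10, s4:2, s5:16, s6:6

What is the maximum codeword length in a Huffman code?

4

Merge the two lowest-weight nodes at each step:
combine s4(2), s6(6) → 8
combine 8, s1(9) → 17
combine s3(10), s2(14) → 24
combine s5(16), 17 → 33
combine 24, 33 → 57
The rarest symbols sit at the bottom; the longest codeword is 4 bits.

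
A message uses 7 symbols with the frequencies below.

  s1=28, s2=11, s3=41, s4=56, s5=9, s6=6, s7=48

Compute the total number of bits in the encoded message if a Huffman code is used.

Merge the two smallest weights repeatedly:
s6(6) + s5(9) → 15
s2(11) + 15 → 26
26 + s1(28) → 54
s3(41) + s7(48) → 89
54 + s4(56) → 110
89 + 110 → 199
The encoded length is the sum of every internal node's weight: 15 + 26 + 54 + 89 + 110 + 199 = 493 bits.

493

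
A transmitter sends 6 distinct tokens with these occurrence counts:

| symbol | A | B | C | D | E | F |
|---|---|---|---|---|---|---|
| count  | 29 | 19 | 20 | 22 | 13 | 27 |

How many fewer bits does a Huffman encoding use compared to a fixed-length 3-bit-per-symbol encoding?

Fixed-length: 3 bits × 130 symbols = 390 bits.
Huffman merges:
E(13) + B(19) → 32
C(20) + D(22) → 42
F(27) + A(29) → 56
32 + 42 → 74
56 + 74 → 130
Huffman total = 32 + 42 + 56 + 74 + 130 = 334 bits.
Saving = 390 − 334 = 56 bits.

56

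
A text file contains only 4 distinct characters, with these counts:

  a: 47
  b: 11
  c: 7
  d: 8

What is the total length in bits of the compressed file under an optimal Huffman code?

114

Merge the two smallest weights repeatedly:
merge c(7) and d(8): 15
merge b(11) and 15: 26
merge 26 and a(47): 73
The encoded length is the sum of every internal node's weight: 15 + 26 + 73 = 114 bits.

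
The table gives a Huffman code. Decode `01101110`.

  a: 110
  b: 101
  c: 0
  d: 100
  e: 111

caec

Read left to right; each codeword is recognised as soon as it completes (prefix code):
  0→c | 110→a | 111→e | 0→c
Decoded message: caec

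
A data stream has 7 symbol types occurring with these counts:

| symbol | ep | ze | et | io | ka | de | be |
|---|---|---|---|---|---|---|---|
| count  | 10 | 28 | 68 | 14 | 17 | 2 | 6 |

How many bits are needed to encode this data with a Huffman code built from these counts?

325

Greedily combine the two least-frequent nodes:
merge de(2) and be(6): 8
merge 8 and ep(10): 18
merge io(14) and ka(17): 31
merge 18 and ze(28): 46
merge 31 and 46: 77
merge et(68) and 77: 145
The encoded length is the sum of every internal node's weight: 8 + 18 + 31 + 46 + 77 + 145 = 325 bits.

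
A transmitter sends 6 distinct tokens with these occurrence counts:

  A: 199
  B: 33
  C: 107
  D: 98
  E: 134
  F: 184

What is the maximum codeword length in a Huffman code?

Merge the two lowest-weight nodes at each step:
merge B(33) and D(98): 131
merge C(107) and 131: 238
merge E(134) and F(184): 318
merge A(199) and 238: 437
merge 318 and 437: 755
The rarest symbols sit at the bottom; the longest codeword is 4 bits.

4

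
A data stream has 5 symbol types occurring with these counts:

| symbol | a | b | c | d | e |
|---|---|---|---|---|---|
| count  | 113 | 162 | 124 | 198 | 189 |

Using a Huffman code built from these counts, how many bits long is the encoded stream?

Greedily combine the two least-frequent nodes:
merge a(113) and c(124): 237
merge b(162) and e(189): 351
merge d(198) and 237: 435
merge 351 and 435: 786
Each symbol's bit-cost is frequency × depth; summing gives 1809 bits (equivalently 237 + 351 + 435 + 786).

1809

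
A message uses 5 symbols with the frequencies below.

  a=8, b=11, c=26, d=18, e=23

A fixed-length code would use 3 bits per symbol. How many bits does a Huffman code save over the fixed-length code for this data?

Fixed-length: 3 bits × 86 symbols = 258 bits.
Huffman merges:
combine a(8), b(11) → 19
combine d(18), 19 → 37
combine e(23), c(26) → 49
combine 37, 49 → 86
Huffman total = 19 + 37 + 49 + 86 = 191 bits.
Saving = 258 − 191 = 67 bits.

67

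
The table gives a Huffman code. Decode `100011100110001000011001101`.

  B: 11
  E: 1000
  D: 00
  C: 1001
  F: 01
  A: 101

EBCEEFCA

Read left to right; each codeword is recognised as soon as it completes (prefix code):
  1000→E | 11→B | 1001→C | 1000→E | 1000→E | 01→F | 1001→C | 101→A
Decoded message: EBCEEFCA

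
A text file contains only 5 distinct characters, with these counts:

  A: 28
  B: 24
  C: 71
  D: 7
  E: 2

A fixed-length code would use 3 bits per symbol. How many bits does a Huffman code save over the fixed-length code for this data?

161

Fixed-length: 3 bits × 132 symbols = 396 bits.
Huffman merges:
merge E(2) and D(7): 9
merge 9 and B(24): 33
merge A(28) and 33: 61
merge 61 and C(71): 132
Huffman total = 9 + 33 + 61 + 132 = 235 bits.
Saving = 396 − 235 = 161 bits.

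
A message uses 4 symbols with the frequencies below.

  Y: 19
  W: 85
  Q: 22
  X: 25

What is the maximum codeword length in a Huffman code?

3

Merge the two lowest-weight nodes at each step:
merge Y(19) and Q(22): 41
merge X(25) and 41: 66
merge 66 and W(85): 151
Maximum depth reached is 3.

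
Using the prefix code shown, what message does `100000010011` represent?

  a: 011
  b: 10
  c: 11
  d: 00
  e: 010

Read left to right; each codeword is recognised as soon as it completes (prefix code):
  10→b | 00→d | 00→d | 010→e | 011→a
Decoded message: bddea

bddea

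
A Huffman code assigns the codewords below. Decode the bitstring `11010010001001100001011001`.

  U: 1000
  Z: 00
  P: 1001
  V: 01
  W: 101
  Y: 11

Read left to right; each codeword is recognised as soon as it completes (prefix code):
  11→Y | 01→V | 00→Z | 1000→U | 1001→P | 1000→U | 01→V | 01→V | 1001→P
Decoded message: YVZUPUVVP

YVZUPUVVP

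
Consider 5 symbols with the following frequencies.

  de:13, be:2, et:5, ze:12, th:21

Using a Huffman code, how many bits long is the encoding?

111

Greedily combine the two least-frequent nodes:
merge be(2) and et(5): 7
merge 7 and ze(12): 19
merge de(13) and 19: 32
merge th(21) and 32: 53
Each symbol's bit-cost is frequency × depth; summing gives 111 bits (equivalently 7 + 19 + 32 + 53).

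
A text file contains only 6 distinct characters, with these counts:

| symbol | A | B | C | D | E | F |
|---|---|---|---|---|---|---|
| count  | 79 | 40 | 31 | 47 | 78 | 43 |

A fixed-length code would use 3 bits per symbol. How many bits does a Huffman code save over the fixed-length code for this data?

Fixed-length: 3 bits × 318 symbols = 954 bits.
Huffman merges:
merge C(31) and B(40): 71
merge F(43) and D(47): 90
merge 71 and E(78): 149
merge A(79) and 90: 169
merge 149 and 169: 318
Huffman total = 71 + 90 + 149 + 169 + 318 = 797 bits.
Saving = 954 − 797 = 157 bits.

157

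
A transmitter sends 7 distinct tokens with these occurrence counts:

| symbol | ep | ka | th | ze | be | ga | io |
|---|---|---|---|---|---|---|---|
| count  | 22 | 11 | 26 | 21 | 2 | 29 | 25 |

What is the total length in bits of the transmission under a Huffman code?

Build the Huffman tree bottom-up:
combine be(2), ka(11) → 13
combine 13, ze(21) → 34
combine ep(22), io(25) → 47
combine th(26), ga(29) → 55
combine 34, 47 → 81
combine 55, 81 → 136
Each symbol's bit-cost is frequency × depth; summing gives 366 bits (equivalently 13 + 34 + 47 + 55 + 81 + 136).

366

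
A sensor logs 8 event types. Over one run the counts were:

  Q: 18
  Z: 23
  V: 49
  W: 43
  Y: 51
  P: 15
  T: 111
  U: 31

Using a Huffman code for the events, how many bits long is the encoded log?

945

Merge the two smallest weights repeatedly:
combine P(15), Q(18) → 33
combine Z(23), U(31) → 54
combine 33, W(43) → 76
combine V(49), Y(51) → 100
combine 54, 76 → 130
combine 100, T(111) → 211
combine 130, 211 → 341
The encoded length is the sum of every internal node's weight: 33 + 54 + 76 + 100 + 130 + 211 + 341 = 945 bits.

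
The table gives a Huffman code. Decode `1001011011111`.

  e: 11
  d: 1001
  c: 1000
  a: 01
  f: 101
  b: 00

dafee

Read left to right; each codeword is recognised as soon as it completes (prefix code):
  1001→d | 01→a | 101→f | 11→e | 11→e
Decoded message: dafee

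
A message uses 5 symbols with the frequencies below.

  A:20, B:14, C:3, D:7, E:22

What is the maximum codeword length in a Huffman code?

3

Merge the two lowest-weight nodes at each step:
C(3) + D(7) → 10
10 + B(14) → 24
A(20) + E(22) → 42
24 + 42 → 66
The first pair merged (C, D) ends up deepest, at depth 3.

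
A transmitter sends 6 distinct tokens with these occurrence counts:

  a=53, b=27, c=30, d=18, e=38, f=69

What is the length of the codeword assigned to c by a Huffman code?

Build the tree from the bottom:
d(18) + b(27) → 45
c(30) + e(38) → 68
45 + a(53) → 98
68 + f(69) → 137
98 + 137 → 235
The subtree containing c is merged 3 times, so code length = 3.

3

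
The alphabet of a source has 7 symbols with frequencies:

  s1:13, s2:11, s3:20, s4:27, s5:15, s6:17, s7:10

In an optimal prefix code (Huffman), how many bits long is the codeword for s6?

3

Repeatedly merge the two smallest:
combine s7(10), s2(11) → 21
combine s1(13), s5(15) → 28
combine s6(17), s3(20) → 37
combine 21, s4(27) → 48
combine 28, 37 → 65
combine 48, 65 → 113
The subtree containing s6 is merged 3 times, so code length = 3.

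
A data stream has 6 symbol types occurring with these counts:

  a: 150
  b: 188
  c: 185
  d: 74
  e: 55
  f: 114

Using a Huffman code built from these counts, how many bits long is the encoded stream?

Build the Huffman tree bottom-up:
merge e(55) and d(74): 129
merge f(114) and 129: 243
merge a(150) and c(185): 335
merge b(188) and 243: 431
merge 335 and 431: 766
Each symbol's bit-cost is frequency × depth; summing gives 1904 bits (equivalently 129 + 243 + 335 + 431 + 766).

1904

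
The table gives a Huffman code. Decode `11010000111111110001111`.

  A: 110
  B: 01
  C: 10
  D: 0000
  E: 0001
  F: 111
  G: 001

ACEFFCGF

Read left to right; each codeword is recognised as soon as it completes (prefix code):
  110→A | 10→C | 0001→E | 111→F | 111→F | 10→C | 001→G | 111→F
Decoded message: ACEFFCGF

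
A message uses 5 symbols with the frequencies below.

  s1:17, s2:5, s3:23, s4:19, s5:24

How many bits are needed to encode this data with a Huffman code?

198

Merge the two smallest weights repeatedly:
combine s2(5), s1(17) → 22
combine s4(19), 22 → 41
combine s3(23), s5(24) → 47
combine 41, 47 → 88
Total encoded bits = sum of merged weights = 22 + 41 + 47 + 88 = 198.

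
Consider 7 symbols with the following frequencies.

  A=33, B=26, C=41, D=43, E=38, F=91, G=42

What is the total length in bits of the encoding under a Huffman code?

851

Merge the two smallest weights repeatedly:
B(26) + A(33) → 59
E(38) + C(41) → 79
G(42) + D(43) → 85
59 + 79 → 138
85 + F(91) → 176
138 + 176 → 314
Total encoded bits = sum of merged weights = 59 + 79 + 85 + 138 + 176 + 314 = 851.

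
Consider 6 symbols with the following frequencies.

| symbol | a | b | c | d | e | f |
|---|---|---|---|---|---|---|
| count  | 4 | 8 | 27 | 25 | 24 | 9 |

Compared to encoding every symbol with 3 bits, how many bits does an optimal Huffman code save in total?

Fixed-length: 3 bits × 97 symbols = 291 bits.
Huffman merges:
combine a(4), b(8) → 12
combine f(9), 12 → 21
combine 21, e(24) → 45
combine d(25), c(27) → 52
combine 45, 52 → 97
Huffman total = 12 + 21 + 45 + 52 + 97 = 227 bits.
Saving = 291 − 227 = 64 bits.

64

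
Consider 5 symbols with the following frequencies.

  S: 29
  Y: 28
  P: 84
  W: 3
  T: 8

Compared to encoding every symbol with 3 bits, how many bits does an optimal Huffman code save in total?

Fixed-length: 3 bits × 152 symbols = 456 bits.
Huffman merges:
W(3) + T(8) → 11
11 + Y(28) → 39
S(29) + 39 → 68
68 + P(84) → 152
Huffman total = 11 + 39 + 68 + 152 = 270 bits.
Saving = 456 − 270 = 186 bits.

186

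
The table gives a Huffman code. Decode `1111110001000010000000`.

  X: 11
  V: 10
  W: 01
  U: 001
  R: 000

XXXRVRVRR

Read left to right; each codeword is recognised as soon as it completes (prefix code):
  11→X | 11→X | 11→X | 000→R | 10→V | 000→R | 10→V | 000→R | 000→R
Decoded message: XXXRVRVRR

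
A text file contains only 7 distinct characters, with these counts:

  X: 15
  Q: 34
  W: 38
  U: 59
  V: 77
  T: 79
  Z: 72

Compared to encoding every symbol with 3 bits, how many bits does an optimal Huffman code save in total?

107

Fixed-length: 3 bits × 374 symbols = 1122 bits.
Huffman merges:
merge X(15) and Q(34): 49
merge W(38) and 49: 87
merge U(59) and Z(72): 131
merge V(77) and T(79): 156
merge 87 and 131: 218
merge 156 and 218: 374
Huffman total = 49 + 87 + 131 + 156 + 218 + 374 = 1015 bits.
Saving = 1122 − 1015 = 107 bits.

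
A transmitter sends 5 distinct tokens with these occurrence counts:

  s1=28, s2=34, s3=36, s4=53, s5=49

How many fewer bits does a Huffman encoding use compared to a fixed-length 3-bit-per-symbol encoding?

Fixed-length: 3 bits × 200 symbols = 600 bits.
Huffman merges:
merge s1(28) and s2(34): 62
merge s3(36) and s5(49): 85
merge s4(53) and 62: 115
merge 85 and 115: 200
Huffman total = 62 + 85 + 115 + 200 = 462 bits.
Saving = 600 − 462 = 138 bits.

138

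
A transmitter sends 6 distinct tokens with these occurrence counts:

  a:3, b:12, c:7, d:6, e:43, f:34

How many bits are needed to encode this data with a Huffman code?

Greedily combine the two least-frequent nodes:
combine a(3), d(6) → 9
combine c(7), 9 → 16
combine b(12), 16 → 28
combine 28, f(34) → 62
combine e(43), 62 → 105
Each symbol's bit-cost is frequency × depth; summing gives 220 bits (equivalently 9 + 16 + 28 + 62 + 105).

220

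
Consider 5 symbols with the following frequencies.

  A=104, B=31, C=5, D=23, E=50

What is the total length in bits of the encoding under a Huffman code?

409

Build the Huffman tree bottom-up:
merge C(5) and D(23): 28
merge 28 and B(31): 59
merge E(50) and 59: 109
merge A(104) and 109: 213
Each symbol's bit-cost is frequency × depth; summing gives 409 bits (equivalently 28 + 59 + 109 + 213).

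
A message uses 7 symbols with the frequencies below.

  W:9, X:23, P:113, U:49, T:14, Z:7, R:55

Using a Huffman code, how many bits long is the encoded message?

Build the Huffman tree bottom-up:
Z(7) + W(9) → 16
T(14) + 16 → 30
X(23) + 30 → 53
U(49) + 53 → 102
R(55) + 102 → 157
P(113) + 157 → 270
Each symbol's bit-cost is frequency × depth; summing gives 628 bits (equivalently 16 + 30 + 53 + 102 + 157 + 270).

628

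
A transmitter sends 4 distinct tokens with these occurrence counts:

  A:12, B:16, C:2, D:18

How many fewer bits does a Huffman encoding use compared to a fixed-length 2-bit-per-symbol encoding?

4

Fixed-length: 2 bits × 48 symbols = 96 bits.
Huffman merges:
C(2) + A(12) → 14
14 + B(16) → 30
D(18) + 30 → 48
Huffman total = 14 + 30 + 48 = 92 bits.
Saving = 96 − 92 = 4 bits.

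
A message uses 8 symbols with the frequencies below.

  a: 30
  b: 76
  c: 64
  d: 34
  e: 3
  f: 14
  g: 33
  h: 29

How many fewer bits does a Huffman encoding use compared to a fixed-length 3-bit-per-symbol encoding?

77

Fixed-length: 3 bits × 283 symbols = 849 bits.
Huffman merges:
merge e(3) and f(14): 17
merge 17 and h(29): 46
merge a(30) and g(33): 63
merge d(34) and 46: 80
merge 63 and c(64): 127
merge b(76) and 80: 156
merge 127 and 156: 283
Huffman total = 17 + 46 + 63 + 80 + 127 + 156 + 283 = 772 bits.
Saving = 849 − 772 = 77 bits.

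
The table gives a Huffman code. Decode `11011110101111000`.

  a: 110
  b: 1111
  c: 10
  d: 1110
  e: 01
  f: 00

Read left to right; each codeword is recognised as soon as it completes (prefix code):
  110→a | 1111→b | 01→e | 01→e | 1110→d | 00→f
Decoded message: abeedf

abeedf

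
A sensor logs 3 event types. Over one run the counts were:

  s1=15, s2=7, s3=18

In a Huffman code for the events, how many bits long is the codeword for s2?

Huffman merges, smallest pair first:
s2(7) + s1(15) → 22
s3(18) + 22 → 40
s2 sits 2 levels below the root, so its codeword is 2 bits.

2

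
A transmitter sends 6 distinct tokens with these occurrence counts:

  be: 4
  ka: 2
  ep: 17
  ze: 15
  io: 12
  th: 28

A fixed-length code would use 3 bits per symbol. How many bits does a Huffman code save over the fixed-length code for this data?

Fixed-length: 3 bits × 78 symbols = 234 bits.
Huffman merges:
ka(2) + be(4) → 6
6 + io(12) → 18
ze(15) + ep(17) → 32
18 + th(28) → 46
32 + 46 → 78
Huffman total = 6 + 18 + 32 + 46 + 78 = 180 bits.
Saving = 234 − 180 = 54 bits.

54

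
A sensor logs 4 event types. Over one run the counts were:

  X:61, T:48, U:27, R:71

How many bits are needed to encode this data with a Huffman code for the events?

Greedily combine the two least-frequent nodes:
merge U(27) and T(48): 75
merge X(61) and R(71): 132
merge 75 and 132: 207
The encoded length is the sum of every internal node's weight: 75 + 132 + 207 = 414 bits.

414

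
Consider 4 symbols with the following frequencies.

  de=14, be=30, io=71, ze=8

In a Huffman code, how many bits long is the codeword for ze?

3

Build the tree from the bottom:
ze(8) + de(14) → 22
22 + be(30) → 52
52 + io(71) → 123
ze sits 3 levels below the root, so its codeword is 3 bits.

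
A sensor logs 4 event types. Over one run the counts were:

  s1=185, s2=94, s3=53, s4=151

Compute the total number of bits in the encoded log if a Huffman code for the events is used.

Greedily combine the two least-frequent nodes:
s3(53) + s2(94) → 147
147 + s4(151) → 298
s1(185) + 298 → 483
Each symbol's bit-cost is frequency × depth; summing gives 928 bits (equivalently 147 + 298 + 483).

928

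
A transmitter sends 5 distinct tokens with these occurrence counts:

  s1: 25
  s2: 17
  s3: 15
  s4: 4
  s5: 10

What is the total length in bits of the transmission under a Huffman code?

156

Merge the two smallest weights repeatedly:
merge s4(4) and s5(10): 14
merge 14 and s3(15): 29
merge s2(17) and s1(25): 42
merge 29 and 42: 71
The encoded length is the sum of every internal node's weight: 14 + 29 + 42 + 71 = 156 bits.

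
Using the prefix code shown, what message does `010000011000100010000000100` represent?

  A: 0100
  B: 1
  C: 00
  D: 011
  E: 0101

ACDCAACCA

Read left to right; each codeword is recognised as soon as it completes (prefix code):
  0100→A | 00→C | 011→D | 00→C | 0100→A | 0100→A | 00→C | 00→C | 0100→A
Decoded message: ACDCAACCA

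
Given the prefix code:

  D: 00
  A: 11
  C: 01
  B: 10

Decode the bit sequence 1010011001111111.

Read left to right; each codeword is recognised as soon as it completes (prefix code):
  10→B | 10→B | 01→C | 10→B | 01→C | 11→A | 11→A | 11→A
Decoded message: BBCBCAAA

BBCBCAAA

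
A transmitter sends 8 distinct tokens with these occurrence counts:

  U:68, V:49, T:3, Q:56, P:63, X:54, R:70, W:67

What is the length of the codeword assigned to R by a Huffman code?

Huffman merges, smallest pair first:
combine T(3), V(49) → 52
combine 52, X(54) → 106
combine Q(56), P(63) → 119
combine W(67), U(68) → 135
combine R(70), 106 → 176
combine 119, 135 → 254
combine 176, 254 → 430
R sits 2 levels below the root, so its codeword is 2 bits.

2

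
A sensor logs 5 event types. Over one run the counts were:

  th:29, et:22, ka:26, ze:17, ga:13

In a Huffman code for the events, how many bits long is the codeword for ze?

Repeatedly merge the two smallest:
combine ga(13), ze(17) → 30
combine et(22), ka(26) → 48
combine th(29), 30 → 59
combine 48, 59 → 107
The subtree containing ze is merged 3 times, so code length = 3.

3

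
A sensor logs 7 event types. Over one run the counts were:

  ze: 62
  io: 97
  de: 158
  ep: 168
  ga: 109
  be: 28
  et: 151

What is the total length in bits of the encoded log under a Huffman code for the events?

Build the Huffman tree bottom-up:
be(28) + ze(62) → 90
90 + io(97) → 187
ga(109) + et(151) → 260
de(158) + ep(168) → 326
187 + 260 → 447
326 + 447 → 773
The encoded length is the sum of every internal node's weight: 90 + 187 + 260 + 326 + 447 + 773 = 2083 bits.

2083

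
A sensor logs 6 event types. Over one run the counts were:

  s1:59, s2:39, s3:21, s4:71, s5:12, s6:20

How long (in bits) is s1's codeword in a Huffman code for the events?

2

Build the tree from the bottom:
s5(12) + s6(20) → 32
s3(21) + 32 → 53
s2(39) + 53 → 92
s1(59) + s4(71) → 130
92 + 130 → 222
s1 sits 2 levels below the root, so its codeword is 2 bits.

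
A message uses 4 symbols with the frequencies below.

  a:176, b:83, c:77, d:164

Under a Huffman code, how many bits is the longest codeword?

3

Merge the two lowest-weight nodes at each step:
merge c(77) and b(83): 160
merge 160 and d(164): 324
merge a(176) and 324: 500
The first pair merged (c, b) ends up deepest, at depth 3.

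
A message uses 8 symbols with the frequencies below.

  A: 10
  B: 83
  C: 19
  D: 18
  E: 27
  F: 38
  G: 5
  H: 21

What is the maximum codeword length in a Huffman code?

Merge the two lowest-weight nodes at each step:
G(5) + A(10) → 15
15 + D(18) → 33
C(19) + H(21) → 40
E(27) + 33 → 60
F(38) + 40 → 78
60 + 78 → 138
B(83) + 138 → 221
Maximum depth reached is 5.

5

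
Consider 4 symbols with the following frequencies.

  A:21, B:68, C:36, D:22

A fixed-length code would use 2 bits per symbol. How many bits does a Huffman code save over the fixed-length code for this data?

25

Fixed-length: 2 bits × 147 symbols = 294 bits.
Huffman merges:
A(21) + D(22) → 43
C(36) + 43 → 79
B(68) + 79 → 147
Huffman total = 43 + 79 + 147 = 269 bits.
Saving = 294 − 269 = 25 bits.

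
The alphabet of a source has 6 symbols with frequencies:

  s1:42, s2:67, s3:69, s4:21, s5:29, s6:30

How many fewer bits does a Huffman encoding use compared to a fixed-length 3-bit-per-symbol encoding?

136

Fixed-length: 3 bits × 258 symbols = 774 bits.
Huffman merges:
s4(21) + s5(29) → 50
s6(30) + s1(42) → 72
50 + s2(67) → 117
s3(69) + 72 → 141
117 + 141 → 258
Huffman total = 50 + 72 + 117 + 141 + 258 = 638 bits.
Saving = 774 − 638 = 136 bits.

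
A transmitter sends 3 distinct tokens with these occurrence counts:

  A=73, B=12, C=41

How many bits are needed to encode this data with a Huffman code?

179

Greedily combine the two least-frequent nodes:
B(12) + C(41) → 53
53 + A(73) → 126
Total encoded bits = sum of merged weights = 53 + 126 = 179.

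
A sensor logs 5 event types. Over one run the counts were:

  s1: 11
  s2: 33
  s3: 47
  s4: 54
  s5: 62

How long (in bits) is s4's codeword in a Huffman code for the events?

Repeatedly merge the two smallest:
s1(11) + s2(33) → 44
44 + s3(47) → 91
s4(54) + s5(62) → 116
91 + 116 → 207
s4 sits 2 levels below the root, so its codeword is 2 bits.

2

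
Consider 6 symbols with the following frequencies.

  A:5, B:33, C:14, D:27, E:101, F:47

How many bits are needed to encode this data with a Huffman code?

Merge the two smallest weights repeatedly:
merge A(5) and C(14): 19
merge 19 and D(27): 46
merge B(33) and 46: 79
merge F(47) and 79: 126
merge E(101) and 126: 227
The encoded length is the sum of every internal node's weight: 19 + 46 + 79 + 126 + 227 = 497 bits.

497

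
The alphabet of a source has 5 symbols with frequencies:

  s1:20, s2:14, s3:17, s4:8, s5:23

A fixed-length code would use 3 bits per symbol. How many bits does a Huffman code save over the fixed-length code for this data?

60

Fixed-length: 3 bits × 82 symbols = 246 bits.
Huffman merges:
merge s4(8) and s2(14): 22
merge s3(17) and s1(20): 37
merge 22 and s5(23): 45
merge 37 and 45: 82
Huffman total = 22 + 37 + 45 + 82 = 186 bits.
Saving = 246 − 186 = 60 bits.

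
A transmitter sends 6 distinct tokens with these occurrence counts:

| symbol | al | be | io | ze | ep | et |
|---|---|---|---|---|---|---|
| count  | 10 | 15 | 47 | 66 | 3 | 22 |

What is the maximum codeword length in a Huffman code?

5

Merge the two lowest-weight nodes at each step:
ep(3) + al(10) → 13
13 + be(15) → 28
et(22) + 28 → 50
io(47) + 50 → 97
ze(66) + 97 → 163
The rarest symbols sit at the bottom; the longest codeword is 5 bits.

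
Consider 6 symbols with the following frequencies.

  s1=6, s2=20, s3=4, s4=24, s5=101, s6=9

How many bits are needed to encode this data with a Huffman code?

295

Merge the two smallest weights repeatedly:
s3(4) + s1(6) → 10
s6(9) + 10 → 19
19 + s2(20) → 39
s4(24) + 39 → 63
63 + s5(101) → 164
The encoded length is the sum of every internal node's weight: 10 + 19 + 39 + 63 + 164 = 295 bits.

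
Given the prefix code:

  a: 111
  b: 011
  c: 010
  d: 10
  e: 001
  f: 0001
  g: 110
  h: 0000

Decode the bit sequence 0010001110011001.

efgbe

Read left to right; each codeword is recognised as soon as it completes (prefix code):
  001→e | 0001→f | 110→g | 011→b | 001→e
Decoded message: efgbe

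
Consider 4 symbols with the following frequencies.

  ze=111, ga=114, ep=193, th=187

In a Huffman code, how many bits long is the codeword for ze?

2

Repeatedly merge the two smallest:
combine ze(111), ga(114) → 225
combine th(187), ep(193) → 380
combine 225, 380 → 605
ze's leaf is at depth 2, giving a 2-bit codeword.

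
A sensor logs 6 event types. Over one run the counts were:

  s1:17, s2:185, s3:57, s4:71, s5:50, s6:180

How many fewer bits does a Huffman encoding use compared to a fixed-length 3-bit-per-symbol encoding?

Fixed-length: 3 bits × 560 symbols = 1680 bits.
Huffman merges:
s1(17) + s5(50) → 67
s3(57) + 67 → 124
s4(71) + 124 → 195
s6(180) + s2(185) → 365
195 + 365 → 560
Huffman total = 67 + 124 + 195 + 365 + 560 = 1311 bits.
Saving = 1680 − 1311 = 369 bits.

369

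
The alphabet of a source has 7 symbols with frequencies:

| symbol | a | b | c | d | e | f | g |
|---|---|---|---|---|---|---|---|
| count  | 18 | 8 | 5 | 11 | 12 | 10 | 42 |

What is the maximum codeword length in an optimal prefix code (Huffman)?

Merge the two lowest-weight nodes at each step:
combine c(5), b(8) → 13
combine f(10), d(11) → 21
combine e(12), 13 → 25
combine a(18), 21 → 39
combine 25, 39 → 64
combine g(42), 64 → 106
Maximum depth reached is 4.

4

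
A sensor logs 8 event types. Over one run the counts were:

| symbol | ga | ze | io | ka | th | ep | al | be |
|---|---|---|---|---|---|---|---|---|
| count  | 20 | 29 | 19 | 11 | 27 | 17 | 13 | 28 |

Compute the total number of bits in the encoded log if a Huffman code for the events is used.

487

Greedily combine the two least-frequent nodes:
ka(11) + al(13) → 24
ep(17) + io(19) → 36
ga(20) + 24 → 44
th(27) + be(28) → 55
ze(29) + 36 → 65
44 + 55 → 99
65 + 99 → 164
Total encoded bits = sum of merged weights = 24 + 36 + 44 + 55 + 65 + 99 + 164 = 487.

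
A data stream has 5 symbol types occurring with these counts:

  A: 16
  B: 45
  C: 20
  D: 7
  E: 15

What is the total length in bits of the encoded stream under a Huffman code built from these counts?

Merge the two smallest weights repeatedly:
D(7) + E(15) → 22
A(16) + C(20) → 36
22 + 36 → 58
B(45) + 58 → 103
Each symbol's bit-cost is frequency × depth; summing gives 219 bits (equivalently 22 + 36 + 58 + 103).

219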